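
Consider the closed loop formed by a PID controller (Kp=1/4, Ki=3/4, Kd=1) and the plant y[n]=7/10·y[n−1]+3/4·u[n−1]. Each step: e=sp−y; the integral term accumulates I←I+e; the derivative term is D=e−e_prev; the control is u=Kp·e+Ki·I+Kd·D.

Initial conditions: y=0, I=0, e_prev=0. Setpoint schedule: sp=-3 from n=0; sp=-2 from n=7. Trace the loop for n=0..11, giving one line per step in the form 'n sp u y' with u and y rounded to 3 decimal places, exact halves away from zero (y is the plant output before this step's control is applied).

0 -3 -6.000 0.000
1 -3 3.750 -4.500
2 -3 -7.950 -0.338
3 -3 5.938 -6.199
4 -3 -10.151 0.114
5 -3 9.121 -7.533
6 -3 -13.328 1.568
7 -2 15.280 -8.898
8 -2 -19.271 5.231
9 -2 21.480 -10.792
10 -2 -26.644 8.556
11 -2 29.886 -13.994

(exact arithmetic carried between steps; '≈' marks a value shown rounded to 6 d.p. or computed from one; I and e_prev carry over from the previous line; the table rounds u and y to 3 d.p., halves away from zero)
n=0: y=0, sp=-3, e=sp−y=-3; I=-3, D=e−e_prev=-3; u=1/4·(-3)+3/4·(-3)+1·(-3)=-6; next y=7/10·0+3/4·(-6)=-4.5
n=1: y=-4.5, sp=-3, e=sp−y=1.5; I=-1.5, D=e−e_prev=4.5; u=1/4·1.5+3/4·(-1.5)+1·4.5=3.75; next y=7/10·(-4.5)+3/4·3.75=-0.3375
n=2: y=-0.3375, sp=-3, e=sp−y=-2.6625; I=-4.1625, D=e−e_prev=-4.1625; u=1/4·(-2.6625)+3/4·(-4.1625)+1·(-4.1625)=-7.95; next y=7/10·(-0.3375)+3/4·(-7.95)=-6.19875
n=3: y=-6.19875, sp=-3, e=sp−y=3.19875; I=-0.96375, D=e−e_prev=5.86125; u=1/4·3.19875+3/4·(-0.96375)+1·5.86125=5.938125; next y=7/10·(-6.19875)+3/4·5.938125≈0.114469
n=4: y≈0.114469, sp=-3, e=sp−y≈-3.114469; I≈-4.078219, D=e−e_prev≈-6.313219; u=1/4·(-3.114469)+3/4·(-4.078219)+1·(-6.313219)≈-10.1505; next y=7/10·0.114469+3/4·(-10.1505)≈-7.532747
n=5: y≈-7.532747, sp=-3, e=sp−y≈4.532747; I≈0.454528, D=e−e_prev≈7.647216; u=1/4·4.532747+3/4·0.454528+1·7.647216≈9.121298; next y=7/10·(-7.532747)+3/4·9.121298≈1.568051
n=6: y≈1.568051, sp=-3, e=sp−y≈-4.568051; I≈-4.113523, D=e−e_prev≈-9.100798; u=1/4·(-4.568051)+3/4·(-4.113523)+1·(-9.100798)≈-13.327953; next y=7/10·1.568051+3/4·(-13.327953)≈-8.898329
n=7: y≈-8.898329, sp=-2, e=sp−y≈6.898329; I≈2.784806, D=e−e_prev≈11.466380; u=1/4·6.898329+3/4·2.784806+1·11.466380≈15.279567; next y=7/10·(-8.898329)+3/4·15.279567≈5.230845
n=8: y≈5.230845, sp=-2, e=sp−y≈-7.230845; I≈-4.446039, D=e−e_prev≈-14.129174; u=1/4·(-7.230845)+3/4·(-4.446039)+1·(-14.129174)≈-19.271414; next y=7/10·5.230845+3/4·(-19.271414)≈-10.791969
n=9: y≈-10.791969, sp=-2, e=sp−y≈8.791969; I≈4.345930, D=e−e_prev≈16.022814; u=1/4·8.791969+3/4·4.345930+1·16.022814≈21.480254; next y=7/10·(-10.791969)+3/4·21.480254≈8.555812
n=10: y≈8.555812, sp=-2, e=sp−y≈-10.555812; I≈-6.209882, D=e−e_prev≈-19.347781; u=1/4·(-10.555812)+3/4·(-6.209882)+1·(-19.347781)≈-26.644145; next y=7/10·8.555812+3/4·(-26.644145)≈-13.994041
n=11: y≈-13.994041, sp=-2, e=sp−y≈11.994041; I≈5.784159, D=e−e_prev≈22.549853; u=1/4·11.994041+3/4·5.784159+1·22.549853≈29.886482; next y=7/10·(-13.994041)+3/4·29.886482≈12.619033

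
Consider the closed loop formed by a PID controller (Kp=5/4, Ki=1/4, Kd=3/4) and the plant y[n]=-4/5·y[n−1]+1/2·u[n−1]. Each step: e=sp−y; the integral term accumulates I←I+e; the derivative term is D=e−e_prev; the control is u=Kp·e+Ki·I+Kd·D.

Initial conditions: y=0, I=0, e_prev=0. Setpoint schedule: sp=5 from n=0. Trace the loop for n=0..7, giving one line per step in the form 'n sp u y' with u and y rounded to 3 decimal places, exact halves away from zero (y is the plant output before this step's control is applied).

(exact arithmetic carried between steps; '≈' marks a value shown rounded to 6 d.p. or computed from one; I and e_prev carry over from the previous line; the table rounds u and y to 3 d.p., halves away from zero)
n=0: y=0, sp=5, e=sp−y=5; I=5, D=e−e_prev=5; u=5/4·5+1/4·5+3/4·5=11.25; next y=-4/5·0+1/2·11.25=5.625
n=1: y=5.625, sp=5, e=sp−y=-0.625; I=4.375, D=e−e_prev=-5.625; u=5/4·(-0.625)+1/4·4.375+3/4·(-5.625)=-3.90625; next y=-4/5·5.625+1/2·(-3.90625)=-6.453125
n=2: y=-6.453125, sp=5, e=sp−y=11.453125; I=15.828125, D=e−e_prev=12.078125; u=5/4·11.453125+1/4·15.828125+3/4·12.078125≈27.332031; next y=-4/5·(-6.453125)+1/2·27.332031≈18.828516
n=3: y≈18.828516, sp=5, e=sp−y≈-13.828516; I≈1.999609, D=e−e_prev≈-25.281641; u=5/4·(-13.828516)+1/4·1.999609+3/4·(-25.281641)≈-35.746973; next y=-4/5·18.828516+1/2·(-35.746973)≈-32.936299
n=4: y≈-32.936299, sp=5, e=sp−y≈37.936299; I≈39.935908, D=e−e_prev≈51.764814; u=5/4·37.936299+1/4·39.935908+3/4·51.764814≈96.227961; next y=-4/5·(-32.936299)+1/2·96.227961≈74.463020
n=5: y≈74.463020, sp=5, e=sp−y≈-69.463020; I≈-29.527112, D=e−e_prev≈-107.399319; u=5/4·(-69.463020)+1/4·(-29.527112)+3/4·(-107.399319)≈-174.760042; next y=-4/5·74.463020+1/2·(-174.760042)≈-146.950437
n=6: y≈-146.950437, sp=5, e=sp−y≈151.950437; I≈122.423325, D=e−e_prev≈221.413456; u=5/4·151.950437+1/4·122.423325+3/4·221.413456≈386.603969; next y=-4/5·(-146.950437)+1/2·386.603969≈310.862334
n=7: y≈310.862334, sp=5, e=sp−y≈-305.862334; I≈-183.439009, D=e−e_prev≈-457.812771; u=5/4·(-305.862334)+1/4·(-183.439009)+3/4·(-457.812771)≈-771.547248; next y=-4/5·310.862334+1/2·(-771.547248)≈-634.463491

0 5 11.250 0.000
1 5 -3.906 5.625
2 5 27.332 -6.453
3 5 -35.747 18.829
4 5 96.228 -32.936
5 5 -174.760 74.463
6 5 386.604 -146.950
7 5 -771.547 310.862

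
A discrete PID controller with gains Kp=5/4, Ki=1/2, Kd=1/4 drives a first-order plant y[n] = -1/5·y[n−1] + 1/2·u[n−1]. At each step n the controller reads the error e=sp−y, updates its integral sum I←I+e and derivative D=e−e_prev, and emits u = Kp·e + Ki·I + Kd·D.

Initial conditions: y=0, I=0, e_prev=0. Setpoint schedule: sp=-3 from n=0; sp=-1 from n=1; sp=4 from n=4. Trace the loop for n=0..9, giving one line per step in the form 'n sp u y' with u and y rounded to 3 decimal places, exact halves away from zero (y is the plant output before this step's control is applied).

(exact arithmetic carried between steps; '≈' marks a value shown rounded to 6 d.p. or computed from one; I and e_prev carry over from the previous line; the table rounds u and y to 3 d.p., halves away from zero)
n=0: y=0, sp=-3, e=sp−y=-3; I=-3, D=e−e_prev=-3; u=5/4·(-3)+1/2·(-3)+1/4·(-3)=-6; next y=-1/5·0+1/2·(-6)=-3
n=1: y=-3, sp=-1, e=sp−y=2; I=-1, D=e−e_prev=5; u=5/4·2+1/2·(-1)+1/4·5=3.25; next y=-1/5·(-3)+1/2·3.25=2.225
n=2: y=2.225, sp=-1, e=sp−y=-3.225; I=-4.225, D=e−e_prev=-5.225; u=5/4·(-3.225)+1/2·(-4.225)+1/4·(-5.225)=-7.45; next y=-1/5·2.225+1/2·(-7.45)=-4.17
n=3: y=-4.17, sp=-1, e=sp−y=3.17; I=-1.055, D=e−e_prev=6.395; u=5/4·3.17+1/2·(-1.055)+1/4·6.395=5.03375; next y=-1/5·(-4.17)+1/2·5.03375=3.350875
n=4: y=3.350875, sp=4, e=sp−y=0.649125; I=-0.405875, D=e−e_prev=-2.520875; u=5/4·0.649125+1/2·(-0.405875)+1/4·(-2.520875)=-0.02175; next y=-1/5·3.350875+1/2·(-0.02175)=-0.68105
n=5: y=-0.68105, sp=4, e=sp−y=4.68105; I=4.275175, D=e−e_prev=4.031925; u=5/4·4.68105+1/2·4.275175+1/4·4.031925≈8.996881; next y=-1/5·(-0.68105)+1/2·8.996881≈4.634651
n=6: y≈4.634651, sp=4, e=sp−y≈-0.634651; I≈3.640524, D=e−e_prev≈-5.315701; u=5/4·(-0.634651)+1/2·3.640524+1/4·(-5.315701)≈-0.301976; next y=-1/5·4.634651+1/2·(-0.301976)≈-1.077918
n=7: y≈-1.077918, sp=4, e=sp−y≈5.077918; I≈8.718443, D=e−e_prev≈5.712569; u=5/4·5.077918+1/2·8.718443+1/4·5.712569≈12.134761; next y=-1/5·(-1.077918)+1/2·12.134761≈6.282964
n=8: y≈6.282964, sp=4, e=sp−y≈-2.282964; I≈6.435478, D=e−e_prev≈-7.360883; u=5/4·(-2.282964)+1/2·6.435478+1/4·(-7.360883)≈-1.476187; next y=-1/5·6.282964+1/2·(-1.476187)≈-1.994686
n=9: y≈-1.994686, sp=4, e=sp−y≈5.994686; I≈12.430165, D=e−e_prev≈8.277651; u=5/4·5.994686+1/2·12.430165+1/4·8.277651≈15.777853; next y=-1/5·(-1.994686)+1/2·15.777853≈8.287864

0 -3 -6.000 0.000
1 -1 3.250 -3.000
2 -1 -7.450 2.225
3 -1 5.034 -4.170
4 4 -0.022 3.351
5 4 8.997 -0.681
6 4 -0.302 4.635
7 4 12.135 -1.078
8 4 -1.476 6.283
9 4 15.778 -1.995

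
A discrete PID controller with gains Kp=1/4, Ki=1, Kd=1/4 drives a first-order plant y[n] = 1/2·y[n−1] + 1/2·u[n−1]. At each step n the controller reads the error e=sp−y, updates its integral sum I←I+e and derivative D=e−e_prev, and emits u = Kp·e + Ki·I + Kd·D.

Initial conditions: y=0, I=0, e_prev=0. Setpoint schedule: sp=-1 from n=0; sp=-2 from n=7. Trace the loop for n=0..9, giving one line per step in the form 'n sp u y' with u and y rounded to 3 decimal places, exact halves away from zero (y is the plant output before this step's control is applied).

(exact arithmetic carried between steps; '≈' marks a value shown rounded to 6 d.p. or computed from one; I and e_prev carry over from the previous line; the table rounds u and y to 3 d.p., halves away from zero)
n=0: y=0, sp=-1, e=sp−y=-1; I=-1, D=e−e_prev=-1; u=1/4·(-1)+1·(-1)+1/4·(-1)=-1.5; next y=1/2·0+1/2·(-1.5)=-0.75
n=1: y=-0.75, sp=-1, e=sp−y=-0.25; I=-1.25, D=e−e_prev=0.75; u=1/4·(-0.25)+1·(-1.25)+1/4·0.75=-1.125; next y=1/2·(-0.75)+1/2·(-1.125)=-0.9375
n=2: y=-0.9375, sp=-1, e=sp−y=-0.0625; I=-1.3125, D=e−e_prev=0.1875; u=1/4·(-0.0625)+1·(-1.3125)+1/4·0.1875=-1.28125; next y=1/2·(-0.9375)+1/2·(-1.28125)=-1.109375
n=3: y=-1.109375, sp=-1, e=sp−y=0.109375; I=-1.203125, D=e−e_prev=0.171875; u=1/4·0.109375+1·(-1.203125)+1/4·0.171875≈-1.132813; next y=1/2·(-1.109375)+1/2·(-1.132813)≈-1.121094
n=4: y≈-1.121094, sp=-1, e=sp−y≈0.121094; I≈-1.082031, D=e−e_prev≈0.011719; u=1/4·0.121094+1·(-1.082031)+1/4·0.011719≈-1.048828; next y=1/2·(-1.121094)+1/2·(-1.048828)≈-1.084961
n=5: y≈-1.084961, sp=-1, e=sp−y≈0.084961; I≈-0.997070, D=e−e_prev≈-0.036133; u=1/4·0.084961+1·(-0.997070)+1/4·(-0.036133)≈-0.984863; next y=1/2·(-1.084961)+1/2·(-0.984863)≈-1.034912
n=6: y≈-1.034912, sp=-1, e=sp−y≈0.034912; I≈-0.962158, D=e−e_prev≈-0.050049; u=1/4·0.034912+1·(-0.962158)+1/4·(-0.050049)≈-0.965942; next y=1/2·(-1.034912)+1/2·(-0.965942)≈-1.000427
n=7: y≈-1.000427, sp=-2, e=sp−y≈-0.999573; I≈-1.961731, D=e−e_prev≈-1.034485; u=1/4·(-0.999573)+1·(-1.961731)+1/4·(-1.034485)≈-2.470245; next y=1/2·(-1.000427)+1/2·(-2.470245)≈-1.735336
n=8: y≈-1.735336, sp=-2, e=sp−y≈-0.264664; I≈-2.226395, D=e−e_prev≈0.734909; u=1/4·(-0.264664)+1·(-2.226395)+1/4·0.734909≈-2.108833; next y=1/2·(-1.735336)+1/2·(-2.108833)≈-1.922085
n=9: y≈-1.922085, sp=-2, e=sp−y≈-0.077915; I≈-2.304310, D=e−e_prev≈0.186749; u=1/4·(-0.077915)+1·(-2.304310)+1/4·0.186749≈-2.277102; next y=1/2·(-1.922085)+1/2·(-2.277102)≈-2.099593

0 -1 -1.500 0.000
1 -1 -1.125 -0.750
2 -1 -1.281 -0.938
3 -1 -1.133 -1.109
4 -1 -1.049 -1.121
5 -1 -0.985 -1.085
6 -1 -0.966 -1.035
7 -2 -2.470 -1.000
8 -2 -2.109 -1.735
9 -2 -2.277 -1.922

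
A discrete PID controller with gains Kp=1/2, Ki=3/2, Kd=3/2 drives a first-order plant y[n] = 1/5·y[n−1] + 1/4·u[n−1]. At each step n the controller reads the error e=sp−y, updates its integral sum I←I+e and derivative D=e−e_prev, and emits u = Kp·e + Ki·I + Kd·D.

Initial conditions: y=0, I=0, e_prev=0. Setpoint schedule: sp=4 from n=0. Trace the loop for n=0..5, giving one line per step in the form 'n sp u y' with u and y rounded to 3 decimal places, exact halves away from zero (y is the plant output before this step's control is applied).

0 4 14.000 0.000
1 4 1.750 3.500
2 4 16.019 1.138
3 4 5.937 4.232
4 4 16.886 2.331
5 4 8.289 4.688

(exact arithmetic carried between steps; '≈' marks a value shown rounded to 6 d.p. or computed from one; I and e_prev carry over from the previous line; the table rounds u and y to 3 d.p., halves away from zero)
n=0: y=0, sp=4, e=sp−y=4; I=4, D=e−e_prev=4; u=1/2·4+3/2·4+3/2·4=14; next y=1/5·0+1/4·14=3.5
n=1: y=3.5, sp=4, e=sp−y=0.5; I=4.5, D=e−e_prev=-3.5; u=1/2·0.5+3/2·4.5+3/2·(-3.5)=1.75; next y=1/5·3.5+1/4·1.75=1.1375
n=2: y=1.1375, sp=4, e=sp−y=2.8625; I=7.3625, D=e−e_prev=2.3625; u=1/2·2.8625+3/2·7.3625+3/2·2.3625=16.01875; next y=1/5·1.1375+1/4·16.01875≈4.232188
n=3: y≈4.232188, sp=4, e=sp−y≈-0.232188; I≈7.130313, D=e−e_prev≈-3.094688; u=1/2·(-0.232188)+3/2·7.130313+3/2·(-3.094688)≈5.937344; next y=1/5·4.232188+1/4·5.937344≈2.330773
n=4: y≈2.330773, sp=4, e=sp−y≈1.669227; I≈8.799539, D=e−e_prev≈1.901414; u=1/2·1.669227+3/2·8.799539+3/2·1.901414≈16.886043; next y=1/5·2.330773+1/4·16.886043≈4.687665
n=5: y≈4.687665, sp=4, e=sp−y≈-0.687665; I≈8.111874, D=e−e_prev≈-2.356892; u=1/2·(-0.687665)+3/2·8.111874+3/2·(-2.356892)≈8.288640; next y=1/5·4.687665+1/4·8.288640≈3.009693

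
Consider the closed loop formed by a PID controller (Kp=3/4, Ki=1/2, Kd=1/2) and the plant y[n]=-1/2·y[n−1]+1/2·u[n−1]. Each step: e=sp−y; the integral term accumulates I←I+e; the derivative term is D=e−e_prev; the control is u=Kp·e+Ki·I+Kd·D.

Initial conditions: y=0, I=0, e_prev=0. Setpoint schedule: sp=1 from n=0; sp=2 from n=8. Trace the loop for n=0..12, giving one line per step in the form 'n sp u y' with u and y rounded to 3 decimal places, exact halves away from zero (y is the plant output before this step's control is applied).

0 1 1.750 0.000
1 1 0.219 0.875
2 1 2.824 -0.328
3 1 -0.446 1.576
4 1 4.746 -1.011
5 1 -2.349 2.878
6 1 8.268 -2.614
7 1 -6.766 5.441
8 2 16.993 -6.103
9 2 -16.118 11.548
10 2 32.351 -13.833
11 2 -37.042 23.092
12 2 63.902 -30.067

(exact arithmetic carried between steps; '≈' marks a value shown rounded to 6 d.p. or computed from one; I and e_prev carry over from the previous line; the table rounds u and y to 3 d.p., halves away from zero)
n=0: y=0, sp=1, e=sp−y=1; I=1, D=e−e_prev=1; u=3/4·1+1/2·1+1/2·1=1.75; next y=-1/2·0+1/2·1.75=0.875
n=1: y=0.875, sp=1, e=sp−y=0.125; I=1.125, D=e−e_prev=-0.875; u=3/4·0.125+1/2·1.125+1/2·(-0.875)=0.21875; next y=-1/2·0.875+1/2·0.21875=-0.328125
n=2: y=-0.328125, sp=1, e=sp−y=1.328125; I=2.453125, D=e−e_prev=1.203125; u=3/4·1.328125+1/2·2.453125+1/2·1.203125≈2.824219; next y=-1/2·(-0.328125)+1/2·2.824219≈1.576172
n=3: y≈1.576172, sp=1, e=sp−y≈-0.576172; I≈1.876953, D=e−e_prev≈-1.904297; u=3/4·(-0.576172)+1/2·1.876953+1/2·(-1.904297)≈-0.445801; next y=-1/2·1.576172+1/2·(-0.445801)≈-1.010986
n=4: y≈-1.010986, sp=1, e=sp−y≈2.010986; I≈3.887939, D=e−e_prev≈2.587158; u=3/4·2.010986+1/2·3.887939+1/2·2.587158≈4.745789; next y=-1/2·(-1.010986)+1/2·4.745789≈2.878387
n=5: y≈2.878387, sp=1, e=sp−y≈-1.878387; I≈2.009552, D=e−e_prev≈-3.889374; u=3/4·(-1.878387)+1/2·2.009552+1/2·(-3.889374)≈-2.348701; next y=-1/2·2.878387+1/2·(-2.348701)≈-2.613544
n=6: y≈-2.613544, sp=1, e=sp−y≈3.613544; I≈5.623096, D=e−e_prev≈5.491932; u=3/4·3.613544+1/2·5.623096+1/2·5.491932≈8.267673; next y=-1/2·(-2.613544)+1/2·8.267673≈5.440609
n=7: y≈5.440609, sp=1, e=sp−y≈-4.440609; I≈1.182488, D=e−e_prev≈-8.054153; u=3/4·(-4.440609)+1/2·1.182488+1/2·(-8.054153)≈-6.766289; next y=-1/2·5.440609+1/2·(-6.766289)≈-6.103449
n=8: y≈-6.103449, sp=2, e=sp−y≈8.103449; I≈9.285937, D=e−e_prev≈12.544057; u=3/4·8.103449+1/2·9.285937+1/2·12.544057≈16.992583; next y=-1/2·(-6.103449)+1/2·16.992583≈11.548016
n=9: y≈11.548016, sp=2, e=sp−y≈-9.548016; I≈-0.262079, D=e−e_prev≈-17.651465; u=3/4·(-9.548016)+1/2·(-0.262079)+1/2·(-17.651465)≈-16.117784; next y=-1/2·11.548016+1/2·(-16.117784)≈-13.832900
n=10: y≈-13.832900, sp=2, e=sp−y≈15.832900; I≈15.570821, D=e−e_prev≈25.380916; u=3/4·15.832900+1/2·15.570821+1/2·25.380916≈32.350543; next y=-1/2·(-13.832900)+1/2·32.350543≈23.091722
n=11: y≈23.091722, sp=2, e=sp−y≈-21.091722; I≈-5.520901, D=e−e_prev≈-36.924622; u=3/4·(-21.091722)+1/2·(-5.520901)+1/2·(-36.924622)≈-37.041553; next y=-1/2·23.091722+1/2·(-37.041553)≈-30.066637
n=12: y≈-30.066637, sp=2, e=sp−y≈32.066637; I≈26.545736, D=e−e_prev≈53.158359; u=3/4·32.066637+1/2·26.545736+1/2·53.158359≈63.902026; next y=-1/2·(-30.066637)+1/2·63.902026≈46.984331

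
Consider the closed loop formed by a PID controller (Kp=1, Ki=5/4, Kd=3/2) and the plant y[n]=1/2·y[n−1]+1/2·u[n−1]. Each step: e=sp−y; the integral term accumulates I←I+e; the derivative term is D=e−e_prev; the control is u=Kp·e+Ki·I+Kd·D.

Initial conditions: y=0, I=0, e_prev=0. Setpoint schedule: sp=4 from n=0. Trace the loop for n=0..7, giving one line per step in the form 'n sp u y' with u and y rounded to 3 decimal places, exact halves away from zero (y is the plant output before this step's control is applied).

0 4 15.000 0.000
1 4 -14.125 7.500
2 4 33.297 -3.313
3 4 -42.424 14.992
4 4 78.948 -13.716
5 4 -115.714 32.616
6 4 196.133 -41.549
7 4 -303.832 77.292

(exact arithmetic carried between steps; '≈' marks a value shown rounded to 6 d.p. or computed from one; I and e_prev carry over from the previous line; the table rounds u and y to 3 d.p., halves away from zero)
n=0: y=0, sp=4, e=sp−y=4; I=4, D=e−e_prev=4; u=1·4+5/4·4+3/2·4=15; next y=1/2·0+1/2·15=7.5
n=1: y=7.5, sp=4, e=sp−y=-3.5; I=0.5, D=e−e_prev=-7.5; u=1·(-3.5)+5/4·0.5+3/2·(-7.5)=-14.125; next y=1/2·7.5+1/2·(-14.125)=-3.3125
n=2: y=-3.3125, sp=4, e=sp−y=7.3125; I=7.8125, D=e−e_prev=10.8125; u=1·7.3125+5/4·7.8125+3/2·10.8125=33.296875; next y=1/2·(-3.3125)+1/2·33.296875≈14.992188
n=3: y≈14.992188, sp=4, e=sp−y≈-10.992188; I≈-3.179688, D=e−e_prev≈-18.304688; u=1·(-10.992188)+5/4·(-3.179688)+3/2·(-18.304688)≈-42.423828; next y=1/2·14.992188+1/2·(-42.423828)≈-13.715820
n=4: y≈-13.715820, sp=4, e=sp−y≈17.715820; I≈14.536133, D=e−e_prev≈28.708008; u=1·17.715820+5/4·14.536133+3/2·28.708008≈78.947998; next y=1/2·(-13.715820)+1/2·78.947998≈32.616089
n=5: y≈32.616089, sp=4, e=sp−y≈-28.616089; I≈-14.079956, D=e−e_prev≈-46.331909; u=1·(-28.616089)+5/4·(-14.079956)+3/2·(-46.331909)≈-115.713898; next y=1/2·32.616089+1/2·(-115.713898)≈-41.548904
n=6: y≈-41.548904, sp=4, e=sp−y≈45.548904; I≈31.468948, D=e−e_prev≈74.164993; u=1·45.548904+5/4·31.468948+3/2·74.164993≈196.132580; next y=1/2·(-41.548904)+1/2·196.132580≈77.291838
n=7: y≈77.291838, sp=4, e=sp−y≈-73.291838; I≈-41.822889, D=e−e_prev≈-118.840742; u=1·(-73.291838)+5/4·(-41.822889)+3/2·(-118.840742)≈-303.831563; next y=1/2·77.291838+1/2·(-303.831563)≈-113.269862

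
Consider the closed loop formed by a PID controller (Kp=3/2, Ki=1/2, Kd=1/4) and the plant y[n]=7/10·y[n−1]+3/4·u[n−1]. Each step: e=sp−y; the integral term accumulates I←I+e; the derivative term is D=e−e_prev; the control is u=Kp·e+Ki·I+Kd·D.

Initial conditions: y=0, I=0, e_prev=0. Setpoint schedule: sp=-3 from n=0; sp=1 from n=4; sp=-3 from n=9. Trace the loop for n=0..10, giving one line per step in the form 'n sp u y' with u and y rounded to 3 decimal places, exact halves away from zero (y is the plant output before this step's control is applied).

0 -3 -6.750 0.000
1 -3 3.891 -5.063
2 -3 -6.326 -0.626
3 -3 3.849 -5.183
4 1 2.808 -0.741
5 1 -1.449 1.587
6 1 2.356 0.024
7 1 -1.507 1.784
8 1 2.288 0.119
9 -3 -10.468 1.799
10 -3 7.432 -6.592

(exact arithmetic carried between steps; '≈' marks a value shown rounded to 6 d.p. or computed from one; I and e_prev carry over from the previous line; the table rounds u and y to 3 d.p., halves away from zero)
n=0: y=0, sp=-3, e=sp−y=-3; I=-3, D=e−e_prev=-3; u=3/2·(-3)+1/2·(-3)+1/4·(-3)=-6.75; next y=7/10·0+3/4·(-6.75)=-5.0625
n=1: y=-5.0625, sp=-3, e=sp−y=2.0625; I=-0.9375, D=e−e_prev=5.0625; u=3/2·2.0625+1/2·(-0.9375)+1/4·5.0625=3.890625; next y=7/10·(-5.0625)+3/4·3.890625≈-0.625781
n=2: y≈-0.625781, sp=-3, e=sp−y≈-2.374219; I≈-3.311719, D=e−e_prev≈-4.436719; u=3/2·(-2.374219)+1/2·(-3.311719)+1/4·(-4.436719)≈-6.326367; next y=7/10·(-0.625781)+3/4·(-6.326367)≈-5.182822
n=3: y≈-5.182822, sp=-3, e=sp−y≈2.182822; I≈-1.128896, D=e−e_prev≈4.557041; u=3/2·2.182822+1/2·(-1.128896)+1/4·4.557041≈3.849045; next y=7/10·(-5.182822)+3/4·3.849045≈-0.741192
n=4: y≈-0.741192, sp=1, e=sp−y≈1.741192; I≈0.612295, D=e−e_prev≈-0.441631; u=3/2·1.741192+1/2·0.612295+1/4·(-0.441631)≈2.807527; next y=7/10·(-0.741192)+3/4·2.807527≈1.586811
n=5: y≈1.586811, sp=1, e=sp−y≈-0.586811; I≈0.025484, D=e−e_prev≈-2.328003; u=3/2·(-0.586811)+1/2·0.025484+1/4·(-2.328003)≈-1.449476; next y=7/10·1.586811+3/4·(-1.449476)≈0.023661
n=6: y≈0.023661, sp=1, e=sp−y≈0.976339; I≈1.001823, D=e−e_prev≈1.563150; u=3/2·0.976339+1/2·1.001823+1/4·1.563150≈2.356207; next y=7/10·0.023661+3/4·2.356207≈1.783718
n=7: y≈1.783718, sp=1, e=sp−y≈-0.783718; I≈0.218104, D=e−e_prev≈-1.760057; u=3/2·(-0.783718)+1/2·0.218104+1/4·(-1.760057)≈-1.506539; next y=7/10·1.783718+3/4·(-1.506539)≈0.118698
n=8: y≈0.118698, sp=1, e=sp−y≈0.881302; I≈1.099406, D=e−e_prev≈1.665020; u=3/2·0.881302+1/2·1.099406+1/4·1.665020≈2.287911; next y=7/10·0.118698+3/4·2.287911≈1.799022
n=9: y≈1.799022, sp=-3, e=sp−y≈-4.799022; I≈-3.699616, D=e−e_prev≈-5.680324; u=3/2·(-4.799022)+1/2·(-3.699616)+1/4·(-5.680324)≈-10.468421; next y=7/10·1.799022+3/4·(-10.468421)≈-6.592001
n=10: y≈-6.592001, sp=-3, e=sp−y≈3.592001; I≈-0.107615, D=e−e_prev≈8.391023; u=3/2·3.592001+1/2·(-0.107615)+1/4·8.391023≈7.431949; next y=7/10·(-6.592001)+3/4·7.431949≈0.959562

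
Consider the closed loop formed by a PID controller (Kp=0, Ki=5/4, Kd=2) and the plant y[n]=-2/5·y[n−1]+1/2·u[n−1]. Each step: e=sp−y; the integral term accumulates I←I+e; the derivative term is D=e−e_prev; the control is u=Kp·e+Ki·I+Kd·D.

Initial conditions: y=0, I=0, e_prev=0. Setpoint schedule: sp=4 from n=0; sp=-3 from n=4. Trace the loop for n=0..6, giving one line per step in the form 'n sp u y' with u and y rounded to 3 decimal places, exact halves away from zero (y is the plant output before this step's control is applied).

0 4 13.000 0.000
1 4 -11.125 6.500
2 4 46.403 -8.163
3 4 -80.263 26.467
4 -3 189.012 -50.718
5 -3 -429.622 114.793
6 -3 974.606 -260.729

(exact arithmetic carried between steps; '≈' marks a value shown rounded to 6 d.p. or computed from one; I and e_prev carry over from the previous line; the table rounds u and y to 3 d.p., halves away from zero)
n=0: y=0, sp=4, e=sp−y=4; I=4, D=e−e_prev=4; u=0·4+5/4·4+2·4=13; next y=-2/5·0+1/2·13=6.5
n=1: y=6.5, sp=4, e=sp−y=-2.5; I=1.5, D=e−e_prev=-6.5; u=0·(-2.5)+5/4·1.5+2·(-6.5)=-11.125; next y=-2/5·6.5+1/2·(-11.125)=-8.1625
n=2: y=-8.1625, sp=4, e=sp−y=12.1625; I=13.6625, D=e−e_prev=14.6625; u=0·12.1625+5/4·13.6625+2·14.6625=46.403125; next y=-2/5·(-8.1625)+1/2·46.403125≈26.466563
n=3: y≈26.466563, sp=4, e=sp−y≈-22.466563; I≈-8.804063, D=e−e_prev≈-34.629063; u=0·(-22.466563)+5/4·(-8.804063)+2·(-34.629063)≈-80.263203; next y=-2/5·26.466563+1/2·(-80.263203)≈-50.718227
n=4: y≈-50.718227, sp=-3, e=sp−y≈47.718227; I≈38.914164, D=e−e_prev≈70.184789; u=0·47.718227+5/4·38.914164+2·70.184789≈189.012283; next y=-2/5·(-50.718227)+1/2·189.012283≈114.793432
n=5: y≈114.793432, sp=-3, e=sp−y≈-117.793432; I≈-78.879268, D=e−e_prev≈-165.511659; u=0·(-117.793432)+5/4·(-78.879268)+2·(-165.511659)≈-429.622403; next y=-2/5·114.793432+1/2·(-429.622403)≈-260.728574
n=6: y≈-260.728574, sp=-3, e=sp−y≈257.728574; I≈178.849306, D=e−e_prev≈375.522007; u=0·257.728574+5/4·178.849306+2·375.522007≈974.605646; next y=-2/5·(-260.728574)+1/2·974.605646≈591.594253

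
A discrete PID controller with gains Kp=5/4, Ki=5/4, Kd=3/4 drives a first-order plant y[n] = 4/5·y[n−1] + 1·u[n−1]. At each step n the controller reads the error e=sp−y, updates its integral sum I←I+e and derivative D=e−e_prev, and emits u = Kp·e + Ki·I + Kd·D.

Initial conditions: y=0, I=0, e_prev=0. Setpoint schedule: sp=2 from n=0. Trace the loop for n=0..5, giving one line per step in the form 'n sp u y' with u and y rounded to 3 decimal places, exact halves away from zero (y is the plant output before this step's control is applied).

(exact arithmetic carried between steps; '≈' marks a value shown rounded to 6 d.p. or computed from one; I and e_prev carry over from the previous line; the table rounds u and y to 3 d.p., halves away from zero)
n=0: y=0, sp=2, e=sp−y=2; I=2, D=e−e_prev=2; u=5/4·2+5/4·2+3/4·2=6.5; next y=4/5·0+1·6.5=6.5
n=1: y=6.5, sp=2, e=sp−y=-4.5; I=-2.5, D=e−e_prev=-6.5; u=5/4·(-4.5)+5/4·(-2.5)+3/4·(-6.5)=-13.625; next y=4/5·6.5+1·(-13.625)=-8.425
n=2: y=-8.425, sp=2, e=sp−y=10.425; I=7.925, D=e−e_prev=14.925; u=5/4·10.425+5/4·7.925+3/4·14.925=34.13125; next y=4/5·(-8.425)+1·34.13125=27.39125
n=3: y=27.39125, sp=2, e=sp−y=-25.39125; I=-17.46625, D=e−e_prev=-35.81625; u=5/4·(-25.39125)+5/4·(-17.46625)+3/4·(-35.81625)≈-80.434063; next y=4/5·27.39125+1·(-80.434063)≈-58.521063
n=4: y≈-58.521063, sp=2, e=sp−y≈60.521063; I≈43.054813, D=e−e_prev≈85.912313; u=5/4·60.521063+5/4·43.054813+3/4·85.912313≈193.904078; next y=4/5·(-58.521063)+1·193.904078≈147.087228
n=5: y≈147.087228, sp=2, e=sp−y≈-145.087228; I≈-102.032416, D=e−e_prev≈-205.608291; u=5/4·(-145.087228)+5/4·(-102.032416)+3/4·(-205.608291)≈-463.105773; next y=4/5·147.087228+1·(-463.105773)≈-345.435990

0 2 6.500 0.000
1 2 -13.625 6.500
2 2 34.131 -8.425
3 2 -80.434 27.391
4 2 193.904 -58.521
5 2 -463.106 147.087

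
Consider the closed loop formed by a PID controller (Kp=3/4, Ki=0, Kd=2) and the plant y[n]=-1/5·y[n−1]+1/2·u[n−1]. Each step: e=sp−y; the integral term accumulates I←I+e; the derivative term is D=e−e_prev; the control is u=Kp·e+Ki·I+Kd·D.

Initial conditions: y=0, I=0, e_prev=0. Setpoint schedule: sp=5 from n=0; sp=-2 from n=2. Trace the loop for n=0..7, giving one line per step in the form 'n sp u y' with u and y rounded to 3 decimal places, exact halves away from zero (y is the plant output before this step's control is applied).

(exact arithmetic carried between steps; '≈' marks a value shown rounded to 6 d.p. or computed from one; I and e_prev carry over from the previous line; the table rounds u and y to 3 d.p., halves away from zero)
n=0: y=0, sp=5, e=sp−y=5; I=5, D=e−e_prev=5; u=3/4·5+0·5+2·5=13.75; next y=-1/5·0+1/2·13.75=6.875
n=1: y=6.875, sp=5, e=sp−y=-1.875; I=3.125, D=e−e_prev=-6.875; u=3/4·(-1.875)+0·3.125+2·(-6.875)=-15.15625; next y=-1/5·6.875+1/2·(-15.15625)=-8.953125
n=2: y=-8.953125, sp=-2, e=sp−y=6.953125; I=10.078125, D=e−e_prev=8.828125; u=3/4·6.953125+0·10.078125+2·8.828125≈22.871094; next y=-1/5·(-8.953125)+1/2·22.871094≈13.226172
n=3: y≈13.226172, sp=-2, e=sp−y≈-15.226172; I≈-5.148047, D=e−e_prev≈-22.179297; u=3/4·(-15.226172)+0·(-5.148047)+2·(-22.179297)≈-55.778223; next y=-1/5·13.226172+1/2·(-55.778223)≈-30.534346
n=4: y≈-30.534346, sp=-2, e=sp−y≈28.534346; I≈23.386299, D=e−e_prev≈43.760518; u=3/4·28.534346+0·23.386299+2·43.760518≈108.921794; next y=-1/5·(-30.534346)+1/2·108.921794≈60.567766
n=5: y≈60.567766, sp=-2, e=sp−y≈-62.567766; I≈-39.181468, D=e−e_prev≈-91.102112; u=3/4·(-62.567766)+0·(-39.181468)+2·(-91.102112)≈-229.130049; next y=-1/5·60.567766+1/2·(-229.130049)≈-126.678578
n=6: y≈-126.678578, sp=-2, e=sp−y≈124.678578; I≈85.497110, D=e−e_prev≈187.246344; u=3/4·124.678578+0·85.497110+2·187.246344≈468.001621; next y=-1/5·(-126.678578)+1/2·468.001621≈259.336526
n=7: y≈259.336526, sp=-2, e=sp−y≈-261.336526; I≈-175.839416, D=e−e_prev≈-386.015104; u=3/4·(-261.336526)+0·(-175.839416)+2·(-386.015104)≈-968.032603; next y=-1/5·259.336526+1/2·(-968.032603)≈-535.883607

0 5 13.750 0.000
1 5 -15.156 6.875
2 -2 22.871 -8.953
3 -2 -55.778 13.226
4 -2 108.922 -30.534
5 -2 -229.130 60.568
6 -2 468.002 -126.679
7 -2 -968.033 259.337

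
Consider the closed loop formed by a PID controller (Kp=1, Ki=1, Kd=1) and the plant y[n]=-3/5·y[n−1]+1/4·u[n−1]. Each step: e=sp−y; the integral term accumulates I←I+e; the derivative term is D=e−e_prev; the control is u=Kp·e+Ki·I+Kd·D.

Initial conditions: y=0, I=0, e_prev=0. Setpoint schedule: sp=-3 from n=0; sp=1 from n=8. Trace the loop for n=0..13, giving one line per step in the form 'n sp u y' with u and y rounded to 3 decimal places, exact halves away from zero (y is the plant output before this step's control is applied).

0 -3 -9.000 0.000
1 -3 -2.250 -2.250
2 -3 -14.363 0.788
3 -3 -0.561 -4.063
4 -3 -23.431 2.298
5 -3 6.235 -7.236
6 -3 -38.473 5.900
7 -3 22.940 -13.159
8 1 -54.327 13.630
9 1 62.002 -21.760
10 1 -101.576 28.556
11 1 134.435 -42.528
12 1 -198.081 59.126
13 1 277.810 -84.996

(exact arithmetic carried between steps; '≈' marks a value shown rounded to 6 d.p. or computed from one; I and e_prev carry over from the previous line; the table rounds u and y to 3 d.p., halves away from zero)
n=0: y=0, sp=-3, e=sp−y=-3; I=-3, D=e−e_prev=-3; u=1·(-3)+1·(-3)+1·(-3)=-9; next y=-3/5·0+1/4·(-9)=-2.25
n=1: y=-2.25, sp=-3, e=sp−y=-0.75; I=-3.75, D=e−e_prev=2.25; u=1·(-0.75)+1·(-3.75)+1·2.25=-2.25; next y=-3/5·(-2.25)+1/4·(-2.25)=0.7875
n=2: y=0.7875, sp=-3, e=sp−y=-3.7875; I=-7.5375, D=e−e_prev=-3.0375; u=1·(-3.7875)+1·(-7.5375)+1·(-3.0375)=-14.3625; next y=-3/5·0.7875+1/4·(-14.3625)=-4.063125
n=3: y=-4.063125, sp=-3, e=sp−y=1.063125; I=-6.474375, D=e−e_prev=4.850625; u=1·1.063125+1·(-6.474375)+1·4.850625=-0.560625; next y=-3/5·(-4.063125)+1/4·(-0.560625)≈2.297719
n=4: y≈2.297719, sp=-3, e=sp−y≈-5.297719; I≈-11.772094, D=e−e_prev≈-6.360844; u=1·(-5.297719)+1·(-11.772094)+1·(-6.360844)≈-23.430656; next y=-3/5·2.297719+1/4·(-23.430656)≈-7.236295
n=5: y≈-7.236295, sp=-3, e=sp−y≈4.236295; I≈-7.535798, D=e−e_prev≈9.534014; u=1·4.236295+1·(-7.535798)+1·9.534014≈6.234511; next y=-3/5·(-7.236295)+1/4·6.234511≈5.900405
n=6: y≈5.900405, sp=-3, e=sp−y≈-8.900405; I≈-16.436203, D=e−e_prev≈-13.136700; u=1·(-8.900405)+1·(-16.436203)+1·(-13.136700)≈-38.473309; next y=-3/5·5.900405+1/4·(-38.473309)≈-13.158570
n=7: y≈-13.158570, sp=-3, e=sp−y≈10.158570; I≈-6.277633, D=e−e_prev≈19.058975; u=1·10.158570+1·(-6.277633)+1·19.058975≈22.939912; next y=-3/5·(-13.158570)+1/4·22.939912≈13.630120
n=8: y≈13.630120, sp=1, e=sp−y≈-12.630120; I≈-18.907753, D=e−e_prev≈-22.788690; u=1·(-12.630120)+1·(-18.907753)+1·(-22.788690)≈-54.326563; next y=-3/5·13.630120+1/4·(-54.326563)≈-21.759713
n=9: y≈-21.759713, sp=1, e=sp−y≈22.759713; I≈3.851960, D=e−e_prev≈35.389833; u=1·22.759713+1·3.851960+1·35.389833≈62.001505; next y=-3/5·(-21.759713)+1/4·62.001505≈28.556204
n=10: y≈28.556204, sp=1, e=sp−y≈-27.556204; I≈-23.704244, D=e−e_prev≈-50.315917; u=1·(-27.556204)+1·(-23.704244)+1·(-50.315917)≈-101.576365; next y=-3/5·28.556204+1/4·(-101.576365)≈-42.527814
n=11: y≈-42.527814, sp=1, e=sp−y≈43.527814; I≈19.823569, D=e−e_prev≈71.084018; u=1·43.527814+1·19.823569+1·71.084018≈134.435401; next y=-3/5·(-42.527814)+1/4·134.435401≈59.125538
n=12: y≈59.125538, sp=1, e=sp−y≈-58.125538; I≈-38.301969, D=e−e_prev≈-101.653352; u=1·(-58.125538)+1·(-38.301969)+1·(-101.653352)≈-198.080860; next y=-3/5·59.125538+1/4·(-198.080860)≈-84.995538
n=13: y≈-84.995538, sp=1, e=sp−y≈85.995538; I≈47.693569, D=e−e_prev≈144.121076; u=1·85.995538+1·47.693569+1·144.121076≈277.810183; next y=-3/5·(-84.995538)+1/4·277.810183≈120.449869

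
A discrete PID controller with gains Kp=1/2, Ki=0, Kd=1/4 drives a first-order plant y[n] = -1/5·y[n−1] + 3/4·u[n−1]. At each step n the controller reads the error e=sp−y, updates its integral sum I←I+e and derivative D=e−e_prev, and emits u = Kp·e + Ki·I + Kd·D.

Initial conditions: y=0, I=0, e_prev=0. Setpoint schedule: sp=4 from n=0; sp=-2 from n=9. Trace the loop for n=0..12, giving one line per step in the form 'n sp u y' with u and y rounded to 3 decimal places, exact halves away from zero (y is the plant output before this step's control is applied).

(exact arithmetic carried between steps; '≈' marks a value shown rounded to 6 d.p. or computed from one; I and e_prev carry over from the previous line; the table rounds u and y to 3 d.p., halves away from zero)
n=0: y=0, sp=4, e=sp−y=4; I=4, D=e−e_prev=4; u=1/2·4+0·4+1/4·4=3; next y=-1/5·0+3/4·3=2.25
n=1: y=2.25, sp=4, e=sp−y=1.75; I=5.75, D=e−e_prev=-2.25; u=1/2·1.75+0·5.75+1/4·(-2.25)=0.3125; next y=-1/5·2.25+3/4·0.3125=-0.215625
n=2: y=-0.215625, sp=4, e=sp−y=4.215625; I=9.965625, D=e−e_prev=2.465625; u=1/2·4.215625+0·9.965625+1/4·2.465625≈2.724219; next y=-1/5·(-0.215625)+3/4·2.724219≈2.086289
n=3: y≈2.086289, sp=4, e=sp−y≈1.913711; I≈11.879336, D=e−e_prev≈-2.301914; u=1/2·1.913711+0·11.879336+1/4·(-2.301914)≈0.381377; next y=-1/5·2.086289+3/4·0.381377≈-0.131225
n=4: y≈-0.131225, sp=4, e=sp−y≈4.131225; I≈16.010561, D=e−e_prev≈2.217514; u=1/2·4.131225+0·16.010561+1/4·2.217514≈2.619991; next y=-1/5·(-0.131225)+3/4·2.619991≈1.991238
n=5: y≈1.991238, sp=4, e=sp−y≈2.008762; I≈18.019323, D=e−e_prev≈-2.122463; u=1/2·2.008762+0·18.019323+1/4·(-2.122463)≈0.473765; next y=-1/5·1.991238+3/4·0.473765≈-0.042924
n=6: y≈-0.042924, sp=4, e=sp−y≈4.042924; I≈22.062247, D=e−e_prev≈2.034162; u=1/2·4.042924+0·22.062247+1/4·2.034162≈2.530003; next y=-1/5·(-0.042924)+3/4·2.530003≈1.906087
n=7: y≈1.906087, sp=4, e=sp−y≈2.093913; I≈24.156160, D=e−e_prev≈-1.949011; u=1/2·2.093913+0·24.156160+1/4·(-1.949011)≈0.559704; next y=-1/5·1.906087+3/4·0.559704≈0.038561
n=8: y≈0.038561, sp=4, e=sp−y≈3.961439; I≈28.117599, D=e−e_prev≈1.867526; u=1/2·3.961439+0·28.117599+1/4·1.867526≈2.447601; next y=-1/5·0.038561+3/4·2.447601≈1.827989
n=9: y≈1.827989, sp=-2, e=sp−y≈-3.827989; I≈24.289611, D=e−e_prev≈-7.789428; u=1/2·(-3.827989)+0·24.289611+1/4·(-7.789428)≈-3.861351; next y=-1/5·1.827989+3/4·(-3.861351)≈-3.261611
n=10: y≈-3.261611, sp=-2, e=sp−y≈1.261611; I≈25.551222, D=e−e_prev≈5.089600; u=1/2·1.261611+0·25.551222+1/4·5.089600≈1.903206; next y=-1/5·(-3.261611)+3/4·1.903206≈2.079727
n=11: y≈2.079727, sp=-2, e=sp−y≈-4.079727; I≈21.471495, D=e−e_prev≈-5.341338; u=1/2·(-4.079727)+0·21.471495+1/4·(-5.341338)≈-3.375198; next y=-1/5·2.079727+3/4·(-3.375198)≈-2.947344
n=12: y≈-2.947344, sp=-2, e=sp−y≈0.947344; I≈22.418839, D=e−e_prev≈5.027070; u=1/2·0.947344+0·22.418839+1/4·5.027070≈1.730439; next y=-1/5·(-2.947344)+3/4·1.730439≈1.887298

0 4 3.000 0.000
1 4 0.313 2.250
2 4 2.724 -0.216
3 4 0.381 2.086
4 4 2.620 -0.131
5 4 0.474 1.991
6 4 2.530 -0.043
7 4 0.560 1.906
8 4 2.448 0.039
9 -2 -3.861 1.828
10 -2 1.903 -3.262
11 -2 -3.375 2.080
12 -2 1.730 -2.947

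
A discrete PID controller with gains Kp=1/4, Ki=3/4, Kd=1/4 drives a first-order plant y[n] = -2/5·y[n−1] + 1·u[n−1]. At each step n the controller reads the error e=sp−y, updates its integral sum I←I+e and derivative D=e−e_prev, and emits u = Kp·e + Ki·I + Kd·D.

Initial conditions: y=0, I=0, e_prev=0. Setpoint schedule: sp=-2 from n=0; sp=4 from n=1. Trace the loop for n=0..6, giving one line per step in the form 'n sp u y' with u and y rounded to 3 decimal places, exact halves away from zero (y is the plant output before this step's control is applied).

0 -2 -2.500 0.000
1 4 7.125 -2.500
2 4 -3.406 8.125
3 4 14.633 -6.656
4 4 -11.010 17.295
5 4 29.036 -17.928
6 4 -30.993 36.207

(exact arithmetic carried between steps; '≈' marks a value shown rounded to 6 d.p. or computed from one; I and e_prev carry over from the previous line; the table rounds u and y to 3 d.p., halves away from zero)
n=0: y=0, sp=-2, e=sp−y=-2; I=-2, D=e−e_prev=-2; u=1/4·(-2)+3/4·(-2)+1/4·(-2)=-2.5; next y=-2/5·0+1·(-2.5)=-2.5
n=1: y=-2.5, sp=4, e=sp−y=6.5; I=4.5, D=e−e_prev=8.5; u=1/4·6.5+3/4·4.5+1/4·8.5=7.125; next y=-2/5·(-2.5)+1·7.125=8.125
n=2: y=8.125, sp=4, e=sp−y=-4.125; I=0.375, D=e−e_prev=-10.625; u=1/4·(-4.125)+3/4·0.375+1/4·(-10.625)=-3.40625; next y=-2/5·8.125+1·(-3.40625)=-6.65625
n=3: y=-6.65625, sp=4, e=sp−y=10.65625; I=11.03125, D=e−e_prev=14.78125; u=1/4·10.65625+3/4·11.03125+1/4·14.78125≈14.632813; next y=-2/5·(-6.65625)+1·14.632813≈17.295313
n=4: y≈17.295313, sp=4, e=sp−y≈-13.295313; I≈-2.264063, D=e−e_prev≈-23.951563; u=1/4·(-13.295313)+3/4·(-2.264063)+1/4·(-23.951563)≈-11.009766; next y=-2/5·17.295313+1·(-11.009766)≈-17.927891
n=5: y≈-17.927891, sp=4, e=sp−y≈21.927891; I≈19.663828, D=e−e_prev≈35.223203; u=1/4·21.927891+3/4·19.663828+1/4·35.223203≈29.035645; next y=-2/5·(-17.927891)+1·29.035645≈36.206801
n=6: y≈36.206801, sp=4, e=sp−y≈-32.206801; I≈-12.542973, D=e−e_prev≈-54.134691; u=1/4·(-32.206801)+3/4·(-12.542973)+1/4·(-54.134691)≈-30.992603; next y=-2/5·36.206801+1·(-30.992603)≈-45.475323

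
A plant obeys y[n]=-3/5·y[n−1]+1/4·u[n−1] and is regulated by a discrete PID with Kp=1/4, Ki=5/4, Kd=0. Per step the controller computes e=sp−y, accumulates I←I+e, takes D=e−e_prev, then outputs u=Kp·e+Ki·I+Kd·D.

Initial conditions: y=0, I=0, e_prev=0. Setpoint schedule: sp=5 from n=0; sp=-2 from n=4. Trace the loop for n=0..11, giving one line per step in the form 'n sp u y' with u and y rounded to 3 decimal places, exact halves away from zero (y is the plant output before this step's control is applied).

(exact arithmetic carried between steps; '≈' marks a value shown rounded to 6 d.p. or computed from one; I and e_prev carry over from the previous line; the table rounds u and y to 3 d.p., halves away from zero)
n=0: y=0, sp=5, e=sp−y=5; I=5, D=e−e_prev=5; u=1/4·5+5/4·5+0·5=7.5; next y=-3/5·0+1/4·7.5=1.875
n=1: y=1.875, sp=5, e=sp−y=3.125; I=8.125, D=e−e_prev=-1.875; u=1/4·3.125+5/4·8.125+0·(-1.875)=10.9375; next y=-3/5·1.875+1/4·10.9375=1.609375
n=2: y=1.609375, sp=5, e=sp−y=3.390625; I=11.515625, D=e−e_prev=0.265625; u=1/4·3.390625+5/4·11.515625+0·0.265625≈15.242188; next y=-3/5·1.609375+1/4·15.242188≈2.844922
n=3: y≈2.844922, sp=5, e=sp−y≈2.155078; I≈13.670703, D=e−e_prev≈-1.235547; u=1/4·2.155078+5/4·13.670703+0·(-1.235547)≈17.627148; next y=-3/5·2.844922+1/4·17.627148≈2.699834
n=4: y≈2.699834, sp=-2, e=sp−y≈-4.699834; I≈8.970869, D=e−e_prev≈-6.854912; u=1/4·(-4.699834)+5/4·8.970869+0·(-6.854912)≈10.038628; next y=-3/5·2.699834+1/4·10.038628≈0.889757
n=5: y≈0.889757, sp=-2, e=sp−y≈-2.889757; I≈6.081113, D=e−e_prev≈1.810077; u=1/4·(-2.889757)+5/4·6.081113+0·1.810077≈6.878952; next y=-3/5·0.889757+1/4·6.878952≈1.185884
n=6: y≈1.185884, sp=-2, e=sp−y≈-3.185884; I≈2.895229, D=e−e_prev≈-0.296127; u=1/4·(-3.185884)+5/4·2.895229+0·(-0.296127)≈2.822565; next y=-3/5·1.185884+1/4·2.822565≈-0.005889
n=7: y≈-0.005889, sp=-2, e=sp−y≈-1.994111; I≈0.901118, D=e−e_prev≈1.191773; u=1/4·(-1.994111)+5/4·0.901118+0·1.191773≈0.627870; next y=-3/5·(-0.005889)+1/4·0.627870≈0.160501
n=8: y≈0.160501, sp=-2, e=sp−y≈-2.160501; I≈-1.259383, D=e−e_prev≈-0.166390; u=1/4·(-2.160501)+5/4·(-1.259383)+0·(-0.166390)≈-2.114354; next y=-3/5·0.160501+1/4·(-2.114354)≈-0.624889
n=9: y≈-0.624889, sp=-2, e=sp−y≈-1.375111; I≈-2.634494, D=e−e_prev≈0.785390; u=1/4·(-1.375111)+5/4·(-2.634494)+0·0.785390≈-3.636895; next y=-3/5·(-0.624889)+1/4·(-3.636895)≈-0.534290
n=10: y≈-0.534290, sp=-2, e=sp−y≈-1.465710; I≈-4.100204, D=e−e_prev≈-0.090599; u=1/4·(-1.465710)+5/4·(-4.100204)+0·(-0.090599)≈-5.491682; next y=-3/5·(-0.534290)+1/4·(-5.491682)≈-1.052346
n=11: y≈-1.052346, sp=-2, e=sp−y≈-0.947654; I≈-5.047857, D=e−e_prev≈0.518056; u=1/4·(-0.947654)+5/4·(-5.047857)+0·0.518056≈-6.546735; next y=-3/5·(-1.052346)+1/4·(-6.546735)≈-1.005276

0 5 7.500 0.000
1 5 10.938 1.875
2 5 15.242 1.609
3 5 17.627 2.845
4 -2 10.039 2.700
5 -2 6.879 0.890
6 -2 2.823 1.186
7 -2 0.628 -0.006
8 -2 -2.114 0.161
9 -2 -3.637 -0.625
10 -2 -5.492 -0.534
11 -2 -6.547 -1.052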